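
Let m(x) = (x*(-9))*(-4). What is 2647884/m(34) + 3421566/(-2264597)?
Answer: 499350180497/230988894 ≈ 2161.8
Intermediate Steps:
m(x) = 36*x (m(x) = -9*x*(-4) = 36*x)
2647884/m(34) + 3421566/(-2264597) = 2647884/((36*34)) + 3421566/(-2264597) = 2647884/1224 + 3421566*(-1/2264597) = 2647884*(1/1224) - 3421566/2264597 = 220657/102 - 3421566/2264597 = 499350180497/230988894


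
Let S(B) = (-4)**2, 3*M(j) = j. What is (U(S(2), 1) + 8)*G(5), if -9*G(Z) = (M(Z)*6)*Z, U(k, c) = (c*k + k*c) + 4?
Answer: -2200/9 ≈ -244.44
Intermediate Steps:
M(j) = j/3
S(B) = 16
U(k, c) = 4 + 2*c*k (U(k, c) = (c*k + c*k) + 4 = 2*c*k + 4 = 4 + 2*c*k)
G(Z) = -2*Z**2/9 (G(Z) = -(Z/3)*6*Z/9 = -2*Z*Z/9 = -2*Z**2/9)
(U(S(2), 1) + 8)*G(5) = ((4 + 2*1*16) + 8)*(-2/9*5**2) = ((4 + 32) + 8)*(-2/9*25) = (36 + 8)*(-50/9) = 44*(-50/9) = -2200/9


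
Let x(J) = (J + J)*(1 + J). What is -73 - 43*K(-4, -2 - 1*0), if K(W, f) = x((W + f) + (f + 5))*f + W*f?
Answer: 615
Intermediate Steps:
x(J) = 2*J*(1 + J) (x(J) = (2*J)*(1 + J) = 2*J*(1 + J))
K(W, f) = W*f + 2*f*(5 + W + 2*f)*(6 + W + 2*f) (K(W, f) = (2*((W + f) + (f + 5))*(1 + ((W + f) + (f + 5))))*f + W*f = (2*((W + f) + (5 + f))*(1 + ((W + f) + (5 + f))))*f + W*f = (2*(5 + W + 2*f)*(1 + (5 + W + 2*f)))*f + W*f = (2*(5 + W + 2*f)*(6 + W + 2*f))*f + W*f = 2*f*(5 + W + 2*f)*(6 + W + 2*f) + W*f = W*f + 2*f*(5 + W + 2*f)*(6 + W + 2*f))
-73 - 43*K(-4, -2 - 1*0) = -73 - 43*(-2 - 1*0)*(-4 + 2*(5 - 4 + 2*(-2 - 1*0))*(6 - 4 + 2*(-2 - 1*0))) = -73 - 43*(-2 + 0)*(-4 + 2*(5 - 4 + 2*(-2 + 0))*(6 - 4 + 2*(-2 + 0))) = -73 - (-86)*(-4 + 2*(5 - 4 + 2*(-2))*(6 - 4 + 2*(-2))) = -73 - (-86)*(-4 + 2*(5 - 4 - 4)*(6 - 4 - 4)) = -73 - (-86)*(-4 + 2*(-3)*(-2)) = -73 - (-86)*(-4 + 12) = -73 - (-86)*8 = -73 - 43*(-16) = -73 + 688 = 615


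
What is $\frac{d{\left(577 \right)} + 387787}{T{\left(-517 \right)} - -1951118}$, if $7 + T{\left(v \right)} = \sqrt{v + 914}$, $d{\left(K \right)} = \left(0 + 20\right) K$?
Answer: $\frac{259710434099}{1268944711308} - \frac{133109 \sqrt{397}}{1268944711308} \approx 0.20466$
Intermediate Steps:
$d{\left(K \right)} = 20 K$
$T{\left(v \right)} = -7 + \sqrt{914 + v}$ ($T{\left(v \right)} = -7 + \sqrt{v + 914} = -7 + \sqrt{914 + v}$)
$\frac{d{\left(577 \right)} + 387787}{T{\left(-517 \right)} - -1951118} = \frac{20 \cdot 577 + 387787}{\left(-7 + \sqrt{914 - 517}\right) - -1951118} = \frac{11540 + 387787}{\left(-7 + \sqrt{397}\right) + 1951118} = \frac{399327}{1951111 + \sqrt{397}}$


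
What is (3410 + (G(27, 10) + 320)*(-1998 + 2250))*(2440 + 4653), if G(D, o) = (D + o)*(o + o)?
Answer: 1918869290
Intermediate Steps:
G(D, o) = 2*o*(D + o) (G(D, o) = (D + o)*(2*o) = 2*o*(D + o))
(3410 + (G(27, 10) + 320)*(-1998 + 2250))*(2440 + 4653) = (3410 + (2*10*(27 + 10) + 320)*(-1998 + 2250))*(2440 + 4653) = (3410 + (2*10*37 + 320)*252)*7093 = (3410 + (740 + 320)*252)*7093 = (3410 + 1060*252)*7093 = (3410 + 267120)*7093 = 270530*7093 = 1918869290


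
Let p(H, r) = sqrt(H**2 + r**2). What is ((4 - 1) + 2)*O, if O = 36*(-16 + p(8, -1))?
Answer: -2880 + 180*sqrt(65) ≈ -1428.8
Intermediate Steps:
O = -576 + 36*sqrt(65) (O = 36*(-16 + sqrt(8**2 + (-1)**2)) = 36*(-16 + sqrt(64 + 1)) = 36*(-16 + sqrt(65)) = -576 + 36*sqrt(65) ≈ -285.76)
((4 - 1) + 2)*O = ((4 - 1) + 2)*(-576 + 36*sqrt(65)) = (3 + 2)*(-576 + 36*sqrt(65)) = 5*(-576 + 36*sqrt(65)) = -2880 + 180*sqrt(65)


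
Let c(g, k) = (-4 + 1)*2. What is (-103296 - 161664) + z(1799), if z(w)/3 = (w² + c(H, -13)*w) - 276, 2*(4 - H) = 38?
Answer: 9411033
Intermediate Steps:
H = -15 (H = 4 - ½*38 = 4 - 19 = -15)
c(g, k) = -6 (c(g, k) = -3*2 = -6)
z(w) = -828 - 18*w + 3*w² (z(w) = 3*((w² - 6*w) - 276) = 3*(-276 + w² - 6*w) = -828 - 18*w + 3*w²)
(-103296 - 161664) + z(1799) = (-103296 - 161664) + (-828 - 18*1799 + 3*1799²) = -264960 + (-828 - 32382 + 3*3236401) = -264960 + (-828 - 32382 + 9709203) = -264960 + 9675993 = 9411033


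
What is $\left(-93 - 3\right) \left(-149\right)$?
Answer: $14304$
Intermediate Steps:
$\left(-93 - 3\right) \left(-149\right) = \left(-96\right) \left(-149\right) = 14304$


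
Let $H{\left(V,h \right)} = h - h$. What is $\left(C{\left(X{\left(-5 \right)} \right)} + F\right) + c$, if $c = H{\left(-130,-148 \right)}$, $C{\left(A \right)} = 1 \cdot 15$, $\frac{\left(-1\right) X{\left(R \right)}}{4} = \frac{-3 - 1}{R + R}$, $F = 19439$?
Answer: $19454$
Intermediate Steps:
$X{\left(R \right)} = \frac{8}{R}$ ($X{\left(R \right)} = - 4 \frac{-3 - 1}{R + R} = - 4 \left(- \frac{4}{2 R}\right) = - 4 \left(- 4 \frac{1}{2 R}\right) = - 4 \left(- \frac{2}{R}\right) = \frac{8}{R}$)
$H{\left(V,h \right)} = 0$
$C{\left(A \right)} = 15$
$c = 0$
$\left(C{\left(X{\left(-5 \right)} \right)} + F\right) + c = \left(15 + 19439\right) + 0 = 19454 + 0 = 19454$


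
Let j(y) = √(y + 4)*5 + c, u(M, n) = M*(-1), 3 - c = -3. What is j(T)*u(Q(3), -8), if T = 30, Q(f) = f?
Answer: -18 - 15*√34 ≈ -105.46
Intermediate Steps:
c = 6 (c = 3 - 1*(-3) = 3 + 3 = 6)
u(M, n) = -M
j(y) = 6 + 5*√(4 + y) (j(y) = √(y + 4)*5 + 6 = √(4 + y)*5 + 6 = 5*√(4 + y) + 6 = 6 + 5*√(4 + y))
j(T)*u(Q(3), -8) = (6 + 5*√(4 + 30))*(-1*3) = (6 + 5*√34)*(-3) = -18 - 15*√34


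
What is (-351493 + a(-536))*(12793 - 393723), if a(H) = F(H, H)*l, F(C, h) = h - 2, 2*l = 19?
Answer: 135841161720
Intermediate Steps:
l = 19/2 (l = (1/2)*19 = 19/2 ≈ 9.5000)
F(C, h) = -2 + h
a(H) = -19 + 19*H/2 (a(H) = (-2 + H)*(19/2) = -19 + 19*H/2)
(-351493 + a(-536))*(12793 - 393723) = (-351493 + (-19 + (19/2)*(-536)))*(12793 - 393723) = (-351493 + (-19 - 5092))*(-380930) = (-351493 - 5111)*(-380930) = -356604*(-380930) = 135841161720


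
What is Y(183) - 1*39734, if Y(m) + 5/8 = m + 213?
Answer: -314709/8 ≈ -39339.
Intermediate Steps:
Y(m) = 1699/8 + m (Y(m) = -5/8 + (m + 213) = -5/8 + (213 + m) = 1699/8 + m)
Y(183) - 1*39734 = (1699/8 + 183) - 1*39734 = 3163/8 - 39734 = -314709/8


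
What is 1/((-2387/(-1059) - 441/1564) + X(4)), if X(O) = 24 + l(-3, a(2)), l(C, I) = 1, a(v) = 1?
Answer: 1656276/44673149 ≈ 0.037075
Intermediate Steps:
X(O) = 25 (X(O) = 24 + 1 = 25)
1/((-2387/(-1059) - 441/1564) + X(4)) = 1/((-2387/(-1059) - 441/1564) + 25) = 1/((-2387*(-1/1059) - 441*1/1564) + 25) = 1/((2387/1059 - 441/1564) + 25) = 1/(3266249/1656276 + 25) = 1/(44673149/1656276) = 1656276/44673149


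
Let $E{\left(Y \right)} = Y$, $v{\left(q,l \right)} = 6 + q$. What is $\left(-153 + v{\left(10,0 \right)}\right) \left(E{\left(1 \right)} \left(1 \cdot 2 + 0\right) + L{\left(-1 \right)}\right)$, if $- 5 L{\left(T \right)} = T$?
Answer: $- \frac{1507}{5} \approx -301.4$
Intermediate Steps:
$L{\left(T \right)} = - \frac{T}{5}$
$\left(-153 + v{\left(10,0 \right)}\right) \left(E{\left(1 \right)} \left(1 \cdot 2 + 0\right) + L{\left(-1 \right)}\right) = \left(-153 + \left(6 + 10\right)\right) \left(1 \left(1 \cdot 2 + 0\right) - - \frac{1}{5}\right) = \left(-153 + 16\right) \left(1 \left(2 + 0\right) + \frac{1}{5}\right) = - 137 \left(1 \cdot 2 + \frac{1}{5}\right) = - 137 \left(2 + \frac{1}{5}\right) = \left(-137\right) \frac{11}{5} = - \frac{1507}{5}$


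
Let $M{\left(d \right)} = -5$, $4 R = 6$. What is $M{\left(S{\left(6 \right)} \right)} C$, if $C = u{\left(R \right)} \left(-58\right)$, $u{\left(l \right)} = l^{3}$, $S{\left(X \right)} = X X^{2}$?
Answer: $\frac{3915}{4} \approx 978.75$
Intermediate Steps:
$R = \frac{3}{2}$ ($R = \frac{1}{4} \cdot 6 = \frac{3}{2} \approx 1.5$)
$S{\left(X \right)} = X^{3}$
$C = - \frac{783}{4}$ ($C = \left(\frac{3}{2}\right)^{3} \left(-58\right) = \frac{27}{8} \left(-58\right) = - \frac{783}{4} \approx -195.75$)
$M{\left(S{\left(6 \right)} \right)} C = \left(-5\right) \left(- \frac{783}{4}\right) = \frac{3915}{4}$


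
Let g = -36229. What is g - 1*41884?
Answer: -78113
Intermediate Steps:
g - 1*41884 = -36229 - 1*41884 = -36229 - 41884 = -78113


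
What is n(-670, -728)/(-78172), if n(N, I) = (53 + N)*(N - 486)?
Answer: -178313/19543 ≈ -9.1241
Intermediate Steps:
n(N, I) = (-486 + N)*(53 + N) (n(N, I) = (53 + N)*(-486 + N) = (-486 + N)*(53 + N))
n(-670, -728)/(-78172) = (-25758 + (-670)² - 433*(-670))/(-78172) = (-25758 + 448900 + 290110)*(-1/78172) = 713252*(-1/78172) = -178313/19543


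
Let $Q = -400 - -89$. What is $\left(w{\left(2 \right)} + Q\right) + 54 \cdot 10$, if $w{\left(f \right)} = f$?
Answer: $231$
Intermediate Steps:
$Q = -311$ ($Q = -400 + 89 = -311$)
$\left(w{\left(2 \right)} + Q\right) + 54 \cdot 10 = \left(2 - 311\right) + 54 \cdot 10 = -309 + 540 = 231$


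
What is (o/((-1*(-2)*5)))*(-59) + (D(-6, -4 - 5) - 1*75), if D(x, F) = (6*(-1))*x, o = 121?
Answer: -7529/10 ≈ -752.90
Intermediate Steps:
D(x, F) = -6*x
(o/((-1*(-2)*5)))*(-59) + (D(-6, -4 - 5) - 1*75) = (121/((-1*(-2)*5)))*(-59) + (-6*(-6) - 1*75) = (121/((2*5)))*(-59) + (36 - 75) = (121/10)*(-59) - 39 = -7139/10 - 39 = -7529/10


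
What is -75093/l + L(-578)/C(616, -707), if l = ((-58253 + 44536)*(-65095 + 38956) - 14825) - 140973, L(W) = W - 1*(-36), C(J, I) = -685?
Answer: 7767899765/9819964501 ≈ 0.79103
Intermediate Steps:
L(W) = 36 + W (L(W) = W + 36 = 36 + W)
l = 358392865 (l = (-13717*(-26139) - 14825) - 140973 = (358548663 - 14825) - 140973 = 358533838 - 140973 = 358392865)
-75093/l + L(-578)/C(616, -707) = -75093/358392865 + (36 - 578)/(-685) = -75093*1/358392865 - 542*(-1/685) = -75093/358392865 + 542/685 = 7767899765/9819964501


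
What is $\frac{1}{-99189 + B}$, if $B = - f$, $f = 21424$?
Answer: $- \frac{1}{120613} \approx -8.291 \cdot 10^{-6}$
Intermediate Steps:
$B = -21424$ ($B = \left(-1\right) 21424 = -21424$)
$\frac{1}{-99189 + B} = \frac{1}{-99189 - 21424} = \frac{1}{-120613} = - \frac{1}{120613}$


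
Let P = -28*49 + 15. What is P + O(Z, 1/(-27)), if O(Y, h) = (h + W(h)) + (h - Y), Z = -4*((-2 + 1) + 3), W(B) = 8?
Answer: -36209/27 ≈ -1341.1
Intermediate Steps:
P = -1357 (P = -1372 + 15 = -1357)
Z = -8 (Z = -4*(-1 + 3) = -4*2 = -8)
O(Y, h) = 8 - Y + 2*h (O(Y, h) = (h + 8) + (h - Y) = (8 + h) + (h - Y) = 8 - Y + 2*h)
P + O(Z, 1/(-27)) = -1357 + (8 - 1*(-8) + 2/(-27)) = -1357 + (8 + 8 + 2*(-1/27)) = -1357 + (8 + 8 - 2/27) = -1357 + 430/27 = -36209/27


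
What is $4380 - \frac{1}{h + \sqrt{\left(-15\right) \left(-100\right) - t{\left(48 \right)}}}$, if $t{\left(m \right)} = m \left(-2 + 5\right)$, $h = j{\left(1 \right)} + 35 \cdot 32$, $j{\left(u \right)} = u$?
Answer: $\frac{5498147179}{1255285} + \frac{2 \sqrt{339}}{1255285} \approx 4380.0$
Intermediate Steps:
$h = 1121$ ($h = 1 + 35 \cdot 32 = 1 + 1120 = 1121$)
$t{\left(m \right)} = 3 m$ ($t{\left(m \right)} = m 3 = 3 m$)
$4380 - \frac{1}{h + \sqrt{\left(-15\right) \left(-100\right) - t{\left(48 \right)}}} = 4380 - \frac{1}{1121 + \sqrt{\left(-15\right) \left(-100\right) - 3 \cdot 48}} = 4380 - \frac{1}{1121 + \sqrt{1500 - 144}} = 4380 - \frac{1}{1121 + \sqrt{1356}} = 4380 - \frac{1}{1121 + 2 \sqrt{339}}$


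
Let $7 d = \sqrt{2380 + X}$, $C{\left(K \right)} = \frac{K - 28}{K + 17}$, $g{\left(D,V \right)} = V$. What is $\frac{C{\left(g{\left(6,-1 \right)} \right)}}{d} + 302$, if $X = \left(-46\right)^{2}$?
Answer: $302 - \frac{203 \sqrt{281}}{17984} \approx 301.81$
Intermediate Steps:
$X = 2116$
$C{\left(K \right)} = \frac{-28 + K}{17 + K}$
$d = \frac{4 \sqrt{281}}{7}$ ($d = \frac{\sqrt{2380 + 2116}}{7} = \frac{\sqrt{4496}}{7} = \frac{4 \sqrt{281}}{7} \approx 9.5789$)
$\frac{C{\left(g{\left(6,-1 \right)} \right)}}{d} + 302 = \frac{\frac{1}{17 - 1} \left(-28 - 1\right)}{\frac{4}{7} \sqrt{281}} + 302 = \frac{1}{16} \left(-29\right) \frac{7 \sqrt{281}}{1124} + 302 = - \frac{29 \frac{7 \sqrt{281}}{1124}}{16} + 302 = - \frac{203 \sqrt{281}}{17984} + 302 = 302 - \frac{203 \sqrt{281}}{17984}$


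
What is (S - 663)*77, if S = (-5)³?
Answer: -60676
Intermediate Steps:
S = -125
(S - 663)*77 = (-125 - 663)*77 = -788*77 = -60676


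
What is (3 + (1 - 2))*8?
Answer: 16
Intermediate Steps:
(3 + (1 - 2))*8 = (3 - 1)*8 = 2*8 = 16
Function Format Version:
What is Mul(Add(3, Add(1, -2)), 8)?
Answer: 16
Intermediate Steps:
Mul(Add(3, Add(1, -2)), 8) = Mul(Add(3, -1), 8) = Mul(2, 8) = 16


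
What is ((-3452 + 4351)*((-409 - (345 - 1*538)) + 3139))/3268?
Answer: 2627777/3268 ≈ 804.09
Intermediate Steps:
((-3452 + 4351)*((-409 - (345 - 1*538)) + 3139))/3268 = (899*((-409 - (345 - 538)) + 3139))*(1/3268) = (899*((-409 - 1*(-193)) + 3139))*(1/3268) = (899*((-409 + 193) + 3139))*(1/3268) = (899*(-216 + 3139))*(1/3268) = (899*2923)*(1/3268) = 2627777*(1/3268) = 2627777/3268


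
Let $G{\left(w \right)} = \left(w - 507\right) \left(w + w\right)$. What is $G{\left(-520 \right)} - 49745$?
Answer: $1018335$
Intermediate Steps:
$G{\left(w \right)} = 2 w \left(-507 + w\right)$ ($G{\left(w \right)} = \left(-507 + w\right) 2 w = 2 w \left(-507 + w\right)$)
$G{\left(-520 \right)} - 49745 = 2 \left(-520\right) \left(-507 - 520\right) - 49745 = 2 \left(-520\right) \left(-1027\right) - 49745 = 1068080 - 49745 = 1018335$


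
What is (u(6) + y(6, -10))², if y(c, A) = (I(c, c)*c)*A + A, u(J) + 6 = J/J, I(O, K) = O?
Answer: 140625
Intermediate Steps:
u(J) = -5 (u(J) = -6 + J/J = -6 + 1 = -5)
y(c, A) = A + A*c² (y(c, A) = (c*c)*A + A = c²*A + A = A*c² + A = A + A*c²)
(u(6) + y(6, -10))² = (-5 - 10*(1 + 6²))² = (-5 - 10*(1 + 36))² = (-5 - 10*37)² = (-5 - 370)² = (-375)² = 140625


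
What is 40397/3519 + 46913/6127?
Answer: 412599266/21560913 ≈ 19.136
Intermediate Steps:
40397/3519 + 46913/6127 = 412599266/21560913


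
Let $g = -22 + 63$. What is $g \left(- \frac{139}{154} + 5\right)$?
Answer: $\frac{25871}{154} \approx 167.99$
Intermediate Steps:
$g = 41$
$g \left(- \frac{139}{154} + 5\right) = 41 \left(- \frac{139}{154} + 5\right) = 41 \cdot \frac{631}{154} = \frac{25871}{154}$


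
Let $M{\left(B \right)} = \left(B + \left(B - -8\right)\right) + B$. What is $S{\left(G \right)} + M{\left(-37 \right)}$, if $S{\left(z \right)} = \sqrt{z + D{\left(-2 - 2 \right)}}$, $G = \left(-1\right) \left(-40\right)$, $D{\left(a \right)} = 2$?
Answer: $-103 + \sqrt{42} \approx -96.519$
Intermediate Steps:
$G = 40$
$S{\left(z \right)} = \sqrt{2 + z}$ ($S{\left(z \right)} = \sqrt{z + 2} = \sqrt{2 + z}$)
$M{\left(B \right)} = 8 + 3 B$ ($M{\left(B \right)} = \left(B + \left(B + 8\right)\right) + B = \left(B + \left(8 + B\right)\right) + B = \left(8 + 2 B\right) + B = 8 + 3 B$)
$S{\left(G \right)} + M{\left(-37 \right)} = \sqrt{2 + 40} + \left(8 + 3 \left(-37\right)\right) = \sqrt{42} + \left(8 - 111\right) = \sqrt{42} - 103 = -103 + \sqrt{42}$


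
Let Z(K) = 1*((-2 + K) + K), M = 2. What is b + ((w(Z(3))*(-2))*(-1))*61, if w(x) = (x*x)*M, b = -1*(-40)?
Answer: 3944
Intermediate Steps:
Z(K) = -2 + 2*K (Z(K) = 1*(-2 + 2*K) = -2 + 2*K)
b = 40
w(x) = 2*x**2 (w(x) = (x*x)*2 = x**2*2 = 2*x**2)
b + ((w(Z(3))*(-2))*(-1))*61 = 40 + (((2*(-2 + 2*3)**2)*(-2))*(-1))*61 = 40 + (((2*(-2 + 6)**2)*(-2))*(-1))*61 = 40 + (((2*4**2)*(-2))*(-1))*61 = 40 + (((2*16)*(-2))*(-1))*61 = 40 + ((32*(-2))*(-1))*61 = 40 - 64*(-1)*61 = 40 + 64*61 = 40 + 3904 = 3944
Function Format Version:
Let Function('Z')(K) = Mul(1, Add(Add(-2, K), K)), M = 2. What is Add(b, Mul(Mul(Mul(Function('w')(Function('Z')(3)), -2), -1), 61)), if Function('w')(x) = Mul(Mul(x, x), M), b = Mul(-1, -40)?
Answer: 3944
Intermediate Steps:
Function('Z')(K) = Add(-2, Mul(2, K)) (Function('Z')(K) = Mul(1, Add(-2, Mul(2, K))) = Add(-2, Mul(2, K)))
b = 40
Function('w')(x) = Mul(2, Pow(x, 2)) (Function('w')(x) = Mul(Mul(x, x), 2) = Mul(Pow(x, 2), 2) = Mul(2, Pow(x, 2)))
Add(b, Mul(Mul(Mul(Function('w')(Function('Z')(3)), -2), -1), 61)) = Add(40, Mul(Mul(Mul(Mul(2, Pow(Add(-2, Mul(2, 3)), 2)), -2), -1), 61)) = Add(40, Mul(Mul(Mul(Mul(2, Pow(Add(-2, 6), 2)), -2), -1), 61)) = Add(40, Mul(Mul(Mul(Mul(2, Pow(4, 2)), -2), -1), 61)) = Add(40, Mul(Mul(Mul(Mul(2, 16), -2), -1), 61)) = Add(40, Mul(Mul(Mul(32, -2), -1), 61)) = Add(40, Mul(Mul(-64, -1), 61)) = Add(40, Mul(64, 61)) = Add(40, 3904) = 3944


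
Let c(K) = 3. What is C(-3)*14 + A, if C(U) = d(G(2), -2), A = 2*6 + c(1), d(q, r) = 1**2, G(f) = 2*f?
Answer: 29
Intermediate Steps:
d(q, r) = 1
A = 15 (A = 2*6 + 3 = 12 + 3 = 15)
C(U) = 1
C(-3)*14 + A = 1*14 + 15 = 14 + 15 = 29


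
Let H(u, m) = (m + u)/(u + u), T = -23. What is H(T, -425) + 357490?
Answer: 8222494/23 ≈ 3.5750e+5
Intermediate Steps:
H(u, m) = (m + u)/(2*u) (H(u, m) = (m + u)/((2*u)) = (m + u)*(1/(2*u)) = (m + u)/(2*u))
H(T, -425) + 357490 = (½)*(-425 - 23)/(-23) + 357490 = (½)*(-1/23)*(-448) + 357490 = 224/23 + 357490 = 8222494/23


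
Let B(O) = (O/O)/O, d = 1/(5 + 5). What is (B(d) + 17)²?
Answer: 729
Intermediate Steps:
d = ⅒ (d = 1/10 = ⅒ ≈ 0.10000)
B(O) = 1/O
(B(d) + 17)² = (1/(⅒) + 17)² = (10 + 17)² = 27² = 729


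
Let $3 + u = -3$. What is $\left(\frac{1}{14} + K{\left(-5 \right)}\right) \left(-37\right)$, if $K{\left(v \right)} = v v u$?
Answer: $\frac{77663}{14} \approx 5547.4$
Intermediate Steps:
$u = -6$ ($u = -3 - 3 = -6$)
$K{\left(v \right)} = - 6 v^{2}$ ($K{\left(v \right)} = v v \left(-6\right) = v^{2} \left(-6\right) = - 6 v^{2}$)
$\left(\frac{1}{14} + K{\left(-5 \right)}\right) \left(-37\right) = \left(\frac{1}{14} - 6 \left(-5\right)^{2}\right) \left(-37\right) = \left(\frac{1}{14} - 150\right) \left(-37\right) = \left(- \frac{2099}{14}\right) \left(-37\right) = \frac{77663}{14}$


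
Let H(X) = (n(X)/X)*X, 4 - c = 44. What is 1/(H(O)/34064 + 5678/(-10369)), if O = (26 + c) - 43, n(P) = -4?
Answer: -88302404/48364217 ≈ -1.8258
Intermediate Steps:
c = -40 (c = 4 - 1*44 = 4 - 44 = -40)
O = -57 (O = (26 - 40) - 43 = -14 - 43 = -57)
H(X) = -4 (H(X) = (-4/X)*X = -4)
1/(H(O)/34064 + 5678/(-10369)) = 1/(-4/34064 + 5678/(-10369)) = 1/(-4*1/34064 + 5678*(-1/10369)) = 1/(-1/8516 - 5678/10369) = 1/(-48364217/88302404) = -88302404/48364217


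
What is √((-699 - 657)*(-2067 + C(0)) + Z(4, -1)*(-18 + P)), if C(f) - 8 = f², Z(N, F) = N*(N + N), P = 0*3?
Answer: 2*√697857 ≈ 1670.8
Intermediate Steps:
P = 0
Z(N, F) = 2*N² (Z(N, F) = N*(2*N) = 2*N²)
C(f) = 8 + f²
√((-699 - 657)*(-2067 + C(0)) + Z(4, -1)*(-18 + P)) = √((-699 - 657)*(-2067 + (8 + 0²)) + (2*4²)*(-18 + 0)) = √(-1356*(-2067 + (8 + 0)) + (2*16)*(-18)) = √(-1356*(-2067 + 8) + 32*(-18)) = √(-1356*(-2059) - 576) = √(2792004 - 576) = √2791428 = 2*√697857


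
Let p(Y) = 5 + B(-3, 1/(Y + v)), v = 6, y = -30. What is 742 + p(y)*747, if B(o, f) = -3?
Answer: 2236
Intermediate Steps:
p(Y) = 2 (p(Y) = 5 - 3 = 2)
742 + p(y)*747 = 742 + 2*747 = 742 + 1494 = 2236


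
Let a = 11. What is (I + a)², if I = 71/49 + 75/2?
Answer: 23961025/9604 ≈ 2494.9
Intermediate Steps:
I = 3817/98 (I = 71*(1/49) + 75*(½) = 71/49 + 75/2 = 3817/98 ≈ 38.949)
(I + a)² = (3817/98 + 11)² = (4895/98)² = 23961025/9604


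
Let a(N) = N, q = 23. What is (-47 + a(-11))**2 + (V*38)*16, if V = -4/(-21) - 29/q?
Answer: 1310476/483 ≈ 2713.2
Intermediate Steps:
V = -517/483 (V = -4/(-21) - 29/23 = -4*(-1/21) - 29*1/23 = 4/21 - 29/23 = -517/483 ≈ -1.0704)
(-47 + a(-11))**2 + (V*38)*16 = (-47 - 11)**2 - 517/483*38*16 = (-58)**2 - 19646/483*16 = 3364 - 314336/483 = 1310476/483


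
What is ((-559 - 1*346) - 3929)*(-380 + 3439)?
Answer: -14787206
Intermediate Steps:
((-559 - 1*346) - 3929)*(-380 + 3439) = ((-559 - 346) - 3929)*3059 = (-905 - 3929)*3059 = -4834*3059 = -14787206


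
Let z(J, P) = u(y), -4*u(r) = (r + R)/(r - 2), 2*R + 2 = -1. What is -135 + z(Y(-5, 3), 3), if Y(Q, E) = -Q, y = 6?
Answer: -4329/32 ≈ -135.28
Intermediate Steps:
R = -3/2 (R = -1 + (1/2)*(-1) = -1 - 1/2 = -3/2 ≈ -1.5000)
u(r) = -(-3/2 + r)/(4*(-2 + r)) (u(r) = -(r - 3/2)/(4*(r - 2)) = -(-3/2 + r)/(4*(-2 + r)))
z(J, P) = -9/32 (z(J, P) = (3 - 2*6)/(8*(-2 + 6)) = (1/8)*(3 - 12)/4 = (1/8)*(1/4)*(-9) = -9/32)
-135 + z(Y(-5, 3), 3) = -135 - 9/32 = -4329/32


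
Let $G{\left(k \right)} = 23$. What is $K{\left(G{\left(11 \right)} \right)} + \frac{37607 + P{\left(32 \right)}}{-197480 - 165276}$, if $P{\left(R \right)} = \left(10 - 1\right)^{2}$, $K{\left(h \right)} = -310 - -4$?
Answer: $- \frac{27760256}{90689} \approx -306.1$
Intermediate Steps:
$K{\left(h \right)} = -306$ ($K{\left(h \right)} = -310 + 4 = -306$)
$P{\left(R \right)} = 81$ ($P{\left(R \right)} = 9^{2} = 81$)
$K{\left(G{\left(11 \right)} \right)} + \frac{37607 + P{\left(32 \right)}}{-197480 - 165276} = -306 + \frac{37607 + 81}{-197480 - 165276} = -306 + \frac{37688}{-362756} = -306 + 37688 \left(- \frac{1}{362756}\right) = -306 - \frac{9422}{90689} = - \frac{27760256}{90689}$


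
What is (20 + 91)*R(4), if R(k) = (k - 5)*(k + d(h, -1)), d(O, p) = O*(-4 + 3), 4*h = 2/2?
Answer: -1665/4 ≈ -416.25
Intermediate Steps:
h = ¼ (h = (2/2)/4 = (2*(½))/4 = (¼)*1 = ¼ ≈ 0.25000)
d(O, p) = -O (d(O, p) = O*(-1) = -O)
R(k) = (-5 + k)*(-¼ + k) (R(k) = (k - 5)*(k - 1*¼) = (-5 + k)*(k - ¼) = (-5 + k)*(-¼ + k))
(20 + 91)*R(4) = (20 + 91)*(5/4 + 4² - 21/4*4) = 111*(5/4 + 16 - 21) = 111*(-15/4) = -1665/4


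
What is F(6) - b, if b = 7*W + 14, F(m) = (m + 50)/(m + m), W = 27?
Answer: -595/3 ≈ -198.33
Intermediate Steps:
F(m) = (50 + m)/(2*m) (F(m) = (50 + m)/((2*m)) = (50 + m)*(1/(2*m)) = (50 + m)/(2*m))
b = 203 (b = 7*27 + 14 = 189 + 14 = 203)
F(6) - b = (½)*(50 + 6)/6 - 1*203 = (½)*(⅙)*56 - 203 = 14/3 - 203 = -595/3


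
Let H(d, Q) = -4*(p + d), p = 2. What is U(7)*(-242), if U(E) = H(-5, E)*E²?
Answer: -142296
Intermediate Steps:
H(d, Q) = -8 - 4*d (H(d, Q) = -4*(2 + d) = -8 - 4*d)
U(E) = 12*E² (U(E) = (-8 - 4*(-5))*E² = (-8 + 20)*E² = 12*E²)
U(7)*(-242) = (12*7²)*(-242) = (12*49)*(-242) = 588*(-242) = -142296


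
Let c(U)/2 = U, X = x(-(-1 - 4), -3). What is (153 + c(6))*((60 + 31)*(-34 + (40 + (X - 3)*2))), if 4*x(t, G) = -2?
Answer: -15015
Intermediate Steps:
x(t, G) = -½ (x(t, G) = (¼)*(-2) = -½)
X = -½ ≈ -0.50000
c(U) = 2*U
(153 + c(6))*((60 + 31)*(-34 + (40 + (X - 3)*2))) = (153 + 2*6)*((60 + 31)*(-34 + (40 + (-½ - 3)*2))) = (153 + 12)*(91*(-34 + (40 - 7/2*2))) = 165*(91*(-34 + (40 - 7))) = 165*(91*(-34 + 33)) = 165*(91*(-1)) = 165*(-91) = -15015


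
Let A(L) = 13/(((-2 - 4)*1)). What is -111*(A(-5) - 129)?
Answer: 29119/2 ≈ 14560.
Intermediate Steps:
A(L) = -13/6 (A(L) = 13/((-6*1)) = 13/(-6) = 13*(-1/6) = -13/6)
-111*(A(-5) - 129) = -111*(-13/6 - 129) = -111*(-787/6) = 29119/2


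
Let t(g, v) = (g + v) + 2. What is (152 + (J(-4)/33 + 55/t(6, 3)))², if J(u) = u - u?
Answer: 24649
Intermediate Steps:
t(g, v) = 2 + g + v
J(u) = 0
(152 + (J(-4)/33 + 55/t(6, 3)))² = (152 + (0/33 + 55/(2 + 6 + 3)))² = (152 + (0*(1/33) + 55/11))² = (152 + (0 + 55*(1/11)))² = (152 + (0 + 5))² = (152 + 5)² = 157² = 24649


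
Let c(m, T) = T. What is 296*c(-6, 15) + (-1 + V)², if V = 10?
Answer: 4521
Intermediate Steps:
296*c(-6, 15) + (-1 + V)² = 296*15 + (-1 + 10)² = 4440 + 9² = 4440 + 81 = 4521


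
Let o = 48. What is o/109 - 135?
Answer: -14667/109 ≈ -134.56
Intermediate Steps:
o/109 - 135 = 48/109 - 135 = -14667/109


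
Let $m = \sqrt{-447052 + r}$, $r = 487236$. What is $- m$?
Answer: $- 2 \sqrt{10046} \approx -200.46$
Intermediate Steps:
$m = 2 \sqrt{10046}$ ($m = \sqrt{-447052 + 487236} = \sqrt{40184} = 2 \sqrt{10046} \approx 200.46$)
$- m = - 2 \sqrt{10046}$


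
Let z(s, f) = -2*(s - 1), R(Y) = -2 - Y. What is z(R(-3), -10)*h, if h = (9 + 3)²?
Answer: 0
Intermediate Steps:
h = 144 (h = 12² = 144)
z(s, f) = 2 - 2*s (z(s, f) = -2*(-1 + s) = 2 - 2*s)
z(R(-3), -10)*h = (2 - 2*(-2 - 1*(-3)))*144 = (2 - 2*(-2 + 3))*144 = (2 - 2*1)*144 = (2 - 2)*144 = 0*144 = 0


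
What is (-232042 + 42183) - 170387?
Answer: -360246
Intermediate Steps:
(-232042 + 42183) - 170387 = -189859 - 170387 = -360246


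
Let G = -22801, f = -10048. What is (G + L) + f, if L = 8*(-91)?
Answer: -33577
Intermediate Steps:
L = -728
(G + L) + f = (-22801 - 728) - 10048 = -23529 - 10048 = -33577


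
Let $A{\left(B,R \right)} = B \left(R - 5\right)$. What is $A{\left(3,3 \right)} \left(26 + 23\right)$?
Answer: $-294$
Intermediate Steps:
$A{\left(B,R \right)} = B \left(-5 + R\right)$
$A{\left(3,3 \right)} \left(26 + 23\right) = 3 \left(-5 + 3\right) \left(26 + 23\right) = 3 \left(-2\right) 49 = \left(-6\right) 49 = -294$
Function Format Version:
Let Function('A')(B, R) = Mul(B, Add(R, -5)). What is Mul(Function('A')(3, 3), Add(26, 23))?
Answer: -294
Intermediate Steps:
Function('A')(B, R) = Mul(B, Add(-5, R))
Mul(Function('A')(3, 3), Add(26, 23)) = Mul(Mul(3, Add(-5, 3)), Add(26, 23)) = Mul(Mul(3, -2), 49) = Mul(-6, 49) = -294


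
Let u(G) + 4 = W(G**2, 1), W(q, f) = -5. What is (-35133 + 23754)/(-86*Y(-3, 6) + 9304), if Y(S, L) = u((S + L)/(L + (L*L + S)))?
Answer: -11379/10078 ≈ -1.1291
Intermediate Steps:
u(G) = -9 (u(G) = -4 - 5 = -9)
Y(S, L) = -9
(-35133 + 23754)/(-86*Y(-3, 6) + 9304) = (-35133 + 23754)/(-86*(-9) + 9304) = -11379/(774 + 9304) = -11379/10078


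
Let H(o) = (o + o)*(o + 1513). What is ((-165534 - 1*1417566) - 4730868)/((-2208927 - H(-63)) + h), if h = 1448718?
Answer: 12912/1181 ≈ 10.933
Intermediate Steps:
H(o) = 2*o*(1513 + o) (H(o) = (2*o)*(1513 + o) = 2*o*(1513 + o))
((-165534 - 1*1417566) - 4730868)/((-2208927 - H(-63)) + h) = ((-165534 - 1*1417566) - 4730868)/((-2208927 - 2*(-63)*(1513 - 63)) + 1448718) = ((-165534 - 1417566) - 4730868)/((-2208927 - 2*(-63)*1450) + 1448718) = (-1583100 - 4730868)/((-2208927 - 1*(-182700)) + 1448718) = -6313968/((-2208927 + 182700) + 1448718) = -6313968/(-2026227 + 1448718) = -6313968/(-577509) = -6313968*(-1/577509) = 12912/1181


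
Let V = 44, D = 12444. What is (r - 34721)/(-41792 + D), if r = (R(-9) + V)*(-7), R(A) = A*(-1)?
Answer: 8773/7337 ≈ 1.1957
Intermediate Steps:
R(A) = -A
r = -371 (r = (-1*(-9) + 44)*(-7) = (9 + 44)*(-7) = 53*(-7) = -371)
(r - 34721)/(-41792 + D) = (-371 - 34721)/(-41792 + 12444) = -35092/(-29348) = -35092*(-1/29348) = 8773/7337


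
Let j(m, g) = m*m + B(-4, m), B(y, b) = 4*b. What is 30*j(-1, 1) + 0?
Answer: -90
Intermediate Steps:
j(m, g) = m² + 4*m (j(m, g) = m*m + 4*m = m² + 4*m)
30*j(-1, 1) + 0 = 30*(-(4 - 1)) + 0 = 30*(-1*3) + 0 = 30*(-3) + 0 = -90 + 0 = -90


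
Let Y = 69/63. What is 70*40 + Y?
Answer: 58823/21 ≈ 2801.1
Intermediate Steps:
Y = 23/21 (Y = 69*(1/63) = 23/21 ≈ 1.0952)
70*40 + Y = 70*40 + 23/21 = 2800 + 23/21 = 58823/21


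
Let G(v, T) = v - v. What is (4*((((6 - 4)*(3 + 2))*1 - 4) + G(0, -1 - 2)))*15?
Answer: 360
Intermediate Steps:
G(v, T) = 0
(4*((((6 - 4)*(3 + 2))*1 - 4) + G(0, -1 - 2)))*15 = (4*((((6 - 4)*(3 + 2))*1 - 4) + 0))*15 = (4*(((2*5)*1 - 4) + 0))*15 = (4*((10*1 - 4) + 0))*15 = (4*((10 - 4) + 0))*15 = (4*(6 + 0))*15 = (4*6)*15 = 24*15 = 360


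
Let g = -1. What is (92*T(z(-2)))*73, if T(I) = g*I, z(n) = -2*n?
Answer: -26864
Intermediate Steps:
T(I) = -I
(92*T(z(-2)))*73 = (92*(-(-2)*(-2)))*73 = (92*(-1*4))*73 = (92*(-4))*73 = -368*73 = -26864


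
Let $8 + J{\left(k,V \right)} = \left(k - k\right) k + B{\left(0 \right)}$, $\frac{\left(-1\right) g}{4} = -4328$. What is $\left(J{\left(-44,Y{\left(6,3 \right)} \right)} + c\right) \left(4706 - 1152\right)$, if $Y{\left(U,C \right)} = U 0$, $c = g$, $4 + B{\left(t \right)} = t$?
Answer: $61484200$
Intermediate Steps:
$g = 17312$ ($g = \left(-4\right) \left(-4328\right) = 17312$)
$B{\left(t \right)} = -4 + t$
$c = 17312$
$Y{\left(U,C \right)} = 0$
$J{\left(k,V \right)} = -12$ ($J{\left(k,V \right)} = -8 + \left(\left(k - k\right) k + \left(-4 + 0\right)\right) = -8 - \left(4 + 0 k\right) = -8 + \left(0 - 4\right) = -8 - 4 = -12$)
$\left(J{\left(-44,Y{\left(6,3 \right)} \right)} + c\right) \left(4706 - 1152\right) = \left(-12 + 17312\right) \left(4706 - 1152\right) = 17300 \cdot 3554 = 61484200$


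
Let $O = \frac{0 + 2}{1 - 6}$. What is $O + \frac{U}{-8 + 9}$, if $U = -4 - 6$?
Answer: $- \frac{52}{5} \approx -10.4$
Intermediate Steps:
$U = -10$ ($U = -4 - 6 = -10$)
$O = - \frac{2}{5}$ ($O = \frac{2}{-5} = 2 \left(- \frac{1}{5}\right) = - \frac{2}{5} \approx -0.4$)
$O + \frac{U}{-8 + 9} = - \frac{2}{5} - \frac{10}{-8 + 9} = - \frac{2}{5} - \frac{10}{1} = - \frac{2}{5} - 10 = - \frac{52}{5}$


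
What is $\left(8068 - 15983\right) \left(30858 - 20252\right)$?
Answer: $-83946490$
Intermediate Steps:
$\left(8068 - 15983\right) \left(30858 - 20252\right) = \left(-7915\right) 10606 = -83946490$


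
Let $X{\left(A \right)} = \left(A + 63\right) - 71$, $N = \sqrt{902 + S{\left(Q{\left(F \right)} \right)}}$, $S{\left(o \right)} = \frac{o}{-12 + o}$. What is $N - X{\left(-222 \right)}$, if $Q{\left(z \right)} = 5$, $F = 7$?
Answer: $230 + \frac{3 \sqrt{4907}}{7} \approx 260.02$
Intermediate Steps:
$N = \frac{3 \sqrt{4907}}{7}$ ($N = \sqrt{902 + \frac{5}{-12 + 5}} = \sqrt{902 + \frac{5}{-7}} = \sqrt{902 + 5 \left(- \frac{1}{7}\right)} = \sqrt{902 - \frac{5}{7}} = \sqrt{\frac{6309}{7}} = \frac{3 \sqrt{4907}}{7} \approx 30.021$)
$X{\left(A \right)} = -8 + A$ ($X{\left(A \right)} = \left(63 + A\right) - 71 = -8 + A$)
$N - X{\left(-222 \right)} = \frac{3 \sqrt{4907}}{7} - \left(-8 - 222\right) = \frac{3 \sqrt{4907}}{7} - -230 = \frac{3 \sqrt{4907}}{7} + 230 = 230 + \frac{3 \sqrt{4907}}{7}$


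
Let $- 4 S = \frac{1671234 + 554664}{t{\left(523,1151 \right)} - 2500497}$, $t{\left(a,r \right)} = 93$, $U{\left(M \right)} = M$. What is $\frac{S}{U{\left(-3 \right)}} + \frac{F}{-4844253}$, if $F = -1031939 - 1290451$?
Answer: $\frac{1090743442269}{2691686572936} \approx 0.40523$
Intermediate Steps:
$F = -2322390$ ($F = -1031939 - 1290451 = -2322390$)
$S = \frac{370983}{1666936}$ ($S = - \frac{\left(1671234 + 554664\right) \frac{1}{93 - 2500497}}{4} = - \frac{2225898 \frac{1}{-2500404}}{4} = - \frac{2225898 \left(- \frac{1}{2500404}\right)}{4} = \left(- \frac{1}{4}\right) \left(- \frac{370983}{416734}\right) = \frac{370983}{1666936} \approx 0.22255$)
$\frac{S}{U{\left(-3 \right)}} + \frac{F}{-4844253} = \frac{370983}{1666936 \left(-3\right)} - \frac{2322390}{-4844253} = \frac{370983}{1666936} \left(- \frac{1}{3}\right) - - \frac{774130}{1614751} = - \frac{123661}{1666936} + \frac{774130}{1614751} = \frac{1090743442269}{2691686572936}$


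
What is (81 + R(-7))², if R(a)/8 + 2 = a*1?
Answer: 81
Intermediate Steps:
R(a) = -16 + 8*a (R(a) = -16 + 8*(a*1) = -16 + 8*a)
(81 + R(-7))² = (81 + (-16 + 8*(-7)))² = (81 + (-16 - 56))² = (81 - 72)² = 9² = 81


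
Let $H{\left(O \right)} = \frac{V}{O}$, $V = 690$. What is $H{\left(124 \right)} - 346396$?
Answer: $- \frac{21476207}{62} \approx -3.4639 \cdot 10^{5}$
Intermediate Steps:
$H{\left(O \right)} = \frac{690}{O}$
$H{\left(124 \right)} - 346396 = \frac{690}{124} - 346396 = 690 \cdot \frac{1}{124} - 346396 = \frac{345}{62} - 346396 = - \frac{21476207}{62}$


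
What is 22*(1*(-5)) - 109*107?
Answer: -11773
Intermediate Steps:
22*(1*(-5)) - 109*107 = 22*(-5) - 11663 = -110 - 11663 = -11773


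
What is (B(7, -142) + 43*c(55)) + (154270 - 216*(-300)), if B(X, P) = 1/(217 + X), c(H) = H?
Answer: 49601441/224 ≈ 2.2144e+5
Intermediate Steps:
(B(7, -142) + 43*c(55)) + (154270 - 216*(-300)) = (1/(217 + 7) + 43*55) + (154270 - 216*(-300)) = (1/224 + 2365) + (154270 + 64800) = (1/224 + 2365) + 219070 = 529761/224 + 219070 = 49601441/224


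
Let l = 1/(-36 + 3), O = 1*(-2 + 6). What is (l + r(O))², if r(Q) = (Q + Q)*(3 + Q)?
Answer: 3411409/1089 ≈ 3132.6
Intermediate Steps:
O = 4 (O = 1*4 = 4)
l = -1/33 (l = 1/(-33) = -1/33 ≈ -0.030303)
r(Q) = 2*Q*(3 + Q) (r(Q) = (2*Q)*(3 + Q) = 2*Q*(3 + Q))
(l + r(O))² = (-1/33 + 2*4*(3 + 4))² = (-1/33 + 2*4*7)² = (-1/33 + 56)² = (1847/33)² = 3411409/1089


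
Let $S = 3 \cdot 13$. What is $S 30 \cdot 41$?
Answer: $47970$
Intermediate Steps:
$S = 39$
$S 30 \cdot 41 = 39 \cdot 30 \cdot 41 = 1170 \cdot 41 = 47970$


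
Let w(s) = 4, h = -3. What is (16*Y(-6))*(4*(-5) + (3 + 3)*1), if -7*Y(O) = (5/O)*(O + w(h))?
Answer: 160/3 ≈ 53.333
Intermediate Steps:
Y(O) = -5*(4 + O)/(7*O) (Y(O) = -5/O*(O + 4)/7 = -5/O*(4 + O)/7 = -5*(4 + O)/(7*O))
(16*Y(-6))*(4*(-5) + (3 + 3)*1) = (16*((5/7)*(-4 - 1*(-6))/(-6)))*(4*(-5) + (3 + 3)*1) = (16*((5/7)*(-1/6)*(-4 + 6)))*(-20 + 6*1) = (16*((5/7)*(-1/6)*2))*(-20 + 6) = (16*(-5/21))*(-14) = -80/21*(-14) = 160/3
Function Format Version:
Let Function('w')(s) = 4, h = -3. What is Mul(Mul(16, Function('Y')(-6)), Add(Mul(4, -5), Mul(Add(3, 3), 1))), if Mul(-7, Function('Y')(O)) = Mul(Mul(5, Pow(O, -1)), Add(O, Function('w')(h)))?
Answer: Rational(160, 3) ≈ 53.333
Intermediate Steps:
Function('Y')(O) = Mul(Rational(-5, 7), Pow(O, -1), Add(4, O)) (Function('Y')(O) = Mul(Rational(-1, 7), Mul(Mul(5, Pow(O, -1)), Add(O, 4))) = Mul(Rational(-1, 7), Mul(Mul(5, Pow(O, -1)), Add(4, O))) = Mul(Rational(-1, 7), Mul(5, Pow(O, -1), Add(4, O))) = Mul(Rational(-5, 7), Pow(O, -1), Add(4, O)))
Mul(Mul(16, Function('Y')(-6)), Add(Mul(4, -5), Mul(Add(3, 3), 1))) = Mul(Mul(16, Mul(Rational(5, 7), Pow(-6, -1), Add(-4, Mul(-1, -6)))), Add(Mul(4, -5), Mul(Add(3, 3), 1))) = Mul(Mul(16, Mul(Rational(5, 7), Rational(-1, 6), Add(-4, 6))), Add(-20, Mul(6, 1))) = Mul(Mul(16, Mul(Rational(5, 7), Rational(-1, 6), 2)), Add(-20, 6)) = Mul(Mul(16, Rational(-5, 21)), -14) = Mul(Rational(-80, 21), -14) = Rational(160, 3)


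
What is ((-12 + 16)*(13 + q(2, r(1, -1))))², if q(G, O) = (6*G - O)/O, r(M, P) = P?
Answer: 0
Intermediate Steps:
q(G, O) = (-O + 6*G)/O
((-12 + 16)*(13 + q(2, r(1, -1))))² = ((-12 + 16)*(13 + (-1*(-1) + 6*2)/(-1)))² = (4*(13 - (1 + 12)))² = (4*(13 - 1*13))² = (4*(13 - 13))² = (4*0)² = 0² = 0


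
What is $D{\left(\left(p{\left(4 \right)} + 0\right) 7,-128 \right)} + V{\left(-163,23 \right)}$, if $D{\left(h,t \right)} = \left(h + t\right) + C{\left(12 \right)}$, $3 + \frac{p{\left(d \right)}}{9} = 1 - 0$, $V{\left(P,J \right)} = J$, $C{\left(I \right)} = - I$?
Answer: $-243$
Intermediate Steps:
$p{\left(d \right)} = -18$ ($p{\left(d \right)} = -27 + 9 \left(1 - 0\right) = -27 + 9 \left(1 + 0\right) = -27 + 9 \cdot 1 = -27 + 9 = -18$)
$D{\left(h,t \right)} = -12 + h + t$ ($D{\left(h,t \right)} = \left(h + t\right) - 12 = -12 + h + t$)
$D{\left(\left(p{\left(4 \right)} + 0\right) 7,-128 \right)} + V{\left(-163,23 \right)} = \left(-12 + \left(-18 + 0\right) 7 - 128\right) + 23 = \left(-12 - 126 - 128\right) + 23 = -266 + 23 = -243$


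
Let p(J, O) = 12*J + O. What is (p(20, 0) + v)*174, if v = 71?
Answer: 54114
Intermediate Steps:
p(J, O) = O + 12*J
(p(20, 0) + v)*174 = ((0 + 12*20) + 71)*174 = ((0 + 240) + 71)*174 = (240 + 71)*174 = 311*174 = 54114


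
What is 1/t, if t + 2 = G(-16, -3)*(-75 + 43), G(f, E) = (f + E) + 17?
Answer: 1/62 ≈ 0.016129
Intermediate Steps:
G(f, E) = 17 + E + f (G(f, E) = (E + f) + 17 = 17 + E + f)
t = 62 (t = -2 + (17 - 3 - 16)*(-75 + 43) = -2 - 2*(-32) = -2 + 64 = 62)
1/t = 1/62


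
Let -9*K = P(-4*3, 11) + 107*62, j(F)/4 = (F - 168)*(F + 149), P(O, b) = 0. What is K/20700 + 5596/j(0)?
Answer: -35557999/388621800 ≈ -0.091498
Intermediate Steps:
j(F) = 4*(-168 + F)*(149 + F) (j(F) = 4*((F - 168)*(F + 149)) = 4*((-168 + F)*(149 + F)) = 4*(-168 + F)*(149 + F))
K = -6634/9 (K = -(0 + 107*62)/9 = -(0 + 6634)/9 = -⅑*6634 = -6634/9 ≈ -737.11)
K/20700 + 5596/j(0) = -6634/9/20700 + 5596/(-100128 - 76*0 + 4*0²) = -6634/9*1/20700 + 5596/(-100128 + 0 + 4*0) = -3317/93150 + 5596/(-100128 + 0 + 0) = -3317/93150 + 5596/(-100128) = -3317/93150 + 5596*(-1/100128) = -3317/93150 - 1399/25032 = -35557999/388621800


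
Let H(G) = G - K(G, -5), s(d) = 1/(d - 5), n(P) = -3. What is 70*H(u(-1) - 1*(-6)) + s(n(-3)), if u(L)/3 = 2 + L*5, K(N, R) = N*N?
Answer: -6721/8 ≈ -840.13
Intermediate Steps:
K(N, R) = N**2
u(L) = 6 + 15*L (u(L) = 3*(2 + L*5) = 3*(2 + 5*L) = 6 + 15*L)
s(d) = 1/(-5 + d)
H(G) = G - G**2
70*H(u(-1) - 1*(-6)) + s(n(-3)) = 70*(((6 + 15*(-1)) - 1*(-6))*(1 - ((6 + 15*(-1)) - 1*(-6)))) + 1/(-5 - 3) = 70*(((6 - 15) + 6)*(1 - ((6 - 15) + 6))) + 1/(-8) = 70*((-9 + 6)*(1 - (-9 + 6))) - 1/8 = 70*(-3*(1 - 1*(-3))) - 1/8 = 70*(-3*(1 + 3)) - 1/8 = 70*(-3*4) - 1/8 = 70*(-12) - 1/8 = -840 - 1/8 = -6721/8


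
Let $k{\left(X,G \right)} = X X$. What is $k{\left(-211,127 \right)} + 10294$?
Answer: $54815$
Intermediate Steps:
$k{\left(X,G \right)} = X^{2}$
$k{\left(-211,127 \right)} + 10294 = \left(-211\right)^{2} + 10294 = 44521 + 10294 = 54815$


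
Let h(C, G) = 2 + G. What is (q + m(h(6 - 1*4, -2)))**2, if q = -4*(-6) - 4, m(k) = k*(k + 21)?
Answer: 400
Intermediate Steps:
m(k) = k*(21 + k)
q = 20 (q = 24 - 4 = 20)
(q + m(h(6 - 1*4, -2)))**2 = (20 + (2 - 2)*(21 + (2 - 2)))**2 = (20 + 0*(21 + 0))**2 = (20 + 0*21)**2 = (20 + 0)**2 = 20**2 = 400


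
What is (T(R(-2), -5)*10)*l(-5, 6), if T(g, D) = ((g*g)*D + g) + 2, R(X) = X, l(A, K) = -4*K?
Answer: 4800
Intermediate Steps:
T(g, D) = 2 + g + D*g² (T(g, D) = (g²*D + g) + 2 = (D*g² + g) + 2 = (g + D*g²) + 2 = 2 + g + D*g²)
(T(R(-2), -5)*10)*l(-5, 6) = ((2 - 2 - 5*(-2)²)*10)*(-4*6) = ((2 - 2 - 5*4)*10)*(-24) = ((2 - 2 - 20)*10)*(-24) = -20*10*(-24) = -200*(-24) = 4800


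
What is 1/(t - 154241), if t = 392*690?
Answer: 1/116239 ≈ 8.6030e-6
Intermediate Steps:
t = 270480
1/(t - 154241) = 1/(270480 - 154241) = 1/116239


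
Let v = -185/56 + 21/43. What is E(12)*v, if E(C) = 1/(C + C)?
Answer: -6779/57792 ≈ -0.11730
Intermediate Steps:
E(C) = 1/(2*C)
v = -6779/2408 (v = -185*1/56 + 21*(1/43) = -185/56 + 21/43 = -6779/2408 ≈ -2.8152)
E(12)*v = ((1/2)/12)*(-6779/2408) = ((1/2)*(1/12))*(-6779/2408) = (1/24)*(-6779/2408) = -6779/57792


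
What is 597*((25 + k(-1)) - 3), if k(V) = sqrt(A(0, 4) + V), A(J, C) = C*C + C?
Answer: 13134 + 597*sqrt(19) ≈ 15736.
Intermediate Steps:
A(J, C) = C + C**2 (A(J, C) = C**2 + C = C + C**2)
k(V) = sqrt(20 + V) (k(V) = sqrt(4*(1 + 4) + V) = sqrt(4*5 + V) = sqrt(20 + V))
597*((25 + k(-1)) - 3) = 597*((25 + sqrt(20 - 1)) - 3) = 597*((25 + sqrt(19)) - 3) = 597*(22 + sqrt(19)) = 13134 + 597*sqrt(19)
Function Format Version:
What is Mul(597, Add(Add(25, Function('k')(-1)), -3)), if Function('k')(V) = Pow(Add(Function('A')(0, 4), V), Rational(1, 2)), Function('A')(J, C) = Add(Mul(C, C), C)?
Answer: Add(13134, Mul(597, Pow(19, Rational(1, 2)))) ≈ 15736.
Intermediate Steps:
Function('A')(J, C) = Add(C, Pow(C, 2)) (Function('A')(J, C) = Add(Pow(C, 2), C) = Add(C, Pow(C, 2)))
Function('k')(V) = Pow(Add(20, V), Rational(1, 2)) (Function('k')(V) = Pow(Add(Mul(4, Add(1, 4)), V), Rational(1, 2)) = Pow(Add(Mul(4, 5), V), Rational(1, 2)) = Pow(Add(20, V), Rational(1, 2)))
Mul(597, Add(Add(25, Function('k')(-1)), -3)) = Mul(597, Add(Add(25, Pow(Add(20, -1), Rational(1, 2))), -3)) = Mul(597, Add(Add(25, Pow(19, Rational(1, 2))), -3)) = Mul(597, Add(22, Pow(19, Rational(1, 2)))) = Add(13134, Mul(597, Pow(19, Rational(1, 2))))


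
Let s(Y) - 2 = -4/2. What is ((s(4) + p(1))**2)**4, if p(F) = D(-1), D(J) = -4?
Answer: 65536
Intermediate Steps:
s(Y) = 0 (s(Y) = 2 - 4/2 = 2 - 4*1/2 = 2 - 2 = 0)
p(F) = -4
((s(4) + p(1))**2)**4 = ((0 - 4)**2)**4 = ((-4)**2)**4 = 16**4 = 65536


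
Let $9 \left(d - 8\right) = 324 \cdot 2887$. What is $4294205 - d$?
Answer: $4190265$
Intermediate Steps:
$d = 103940$ ($d = 8 + \frac{324 \cdot 2887}{9} = 8 + \frac{1}{9} \cdot 935388 = 8 + 103932 = 103940$)
$4294205 - d = 4294205 - 103940 = 4190265$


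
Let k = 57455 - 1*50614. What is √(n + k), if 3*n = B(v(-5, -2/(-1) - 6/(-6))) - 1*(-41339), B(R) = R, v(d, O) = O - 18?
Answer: √185541/3 ≈ 143.58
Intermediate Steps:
v(d, O) = -18 + O
k = 6841 (k = 57455 - 50614 = 6841)
n = 41324/3 (n = ((-18 + (-2/(-1) - 6/(-6))) - 1*(-41339))/3 = ((-18 + (-2*(-1) - 6*(-⅙))) + 41339)/3 = ((-18 + (2 + 1)) + 41339)/3 = ((-18 + 3) + 41339)/3 = (-15 + 41339)/3 = (⅓)*41324 = 41324/3 ≈ 13775.)
√(n + k) = √(41324/3 + 6841) = √(61847/3) = √185541/3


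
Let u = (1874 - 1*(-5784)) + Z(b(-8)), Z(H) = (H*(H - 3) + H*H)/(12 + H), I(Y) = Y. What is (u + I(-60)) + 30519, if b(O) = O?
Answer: 38155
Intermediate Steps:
Z(H) = (H² + H*(-3 + H))/(12 + H) (Z(H) = (H*(-3 + H) + H²)/(12 + H) = (H² + H*(-3 + H))/(12 + H))
u = 7696 (u = (1874 - 1*(-5784)) - 8*(-3 + 2*(-8))/(12 - 8) = (1874 + 5784) - 8*(-3 - 16)/4 = 7658 - 8*¼*(-19) = 7658 + 38 = 7696)
(u + I(-60)) + 30519 = (7696 - 60) + 30519 = 7636 + 30519 = 38155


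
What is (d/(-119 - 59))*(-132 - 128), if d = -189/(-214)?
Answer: 12285/9523 ≈ 1.2900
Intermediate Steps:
d = 189/214 (d = -189*(-1/214) = 189/214 ≈ 0.88318)
(d/(-119 - 59))*(-132 - 128) = (189/(214*(-119 - 59)))*(-132 - 128) = ((189/214)/(-178))*(-260) = ((189/214)*(-1/178))*(-260) = -189/38092*(-260) = 12285/9523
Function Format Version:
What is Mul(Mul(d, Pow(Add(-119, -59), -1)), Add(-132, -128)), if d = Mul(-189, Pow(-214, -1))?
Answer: Rational(12285, 9523) ≈ 1.2900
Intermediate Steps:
d = Rational(189, 214) (d = Mul(-189, Rational(-1, 214)) = Rational(189, 214) ≈ 0.88318)
Mul(Mul(d, Pow(Add(-119, -59), -1)), Add(-132, -128)) = Mul(Mul(Rational(189, 214), Pow(Add(-119, -59), -1)), Add(-132, -128)) = Mul(Mul(Rational(189, 214), Pow(-178, -1)), -260) = Mul(Mul(Rational(189, 214), Rational(-1, 178)), -260) = Mul(Rational(-189, 38092), -260) = Rational(12285, 9523)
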